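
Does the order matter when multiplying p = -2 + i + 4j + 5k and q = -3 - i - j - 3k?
Yes: pq = 26 - 8i - 12j - 6k ≠ 26 + 6i - 8j - 12k = qp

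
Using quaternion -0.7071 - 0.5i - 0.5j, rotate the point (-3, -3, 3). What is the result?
(-0.879, -5.121, 0)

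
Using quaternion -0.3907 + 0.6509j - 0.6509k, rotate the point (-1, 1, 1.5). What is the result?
(-0.577, -1.627, -1.127)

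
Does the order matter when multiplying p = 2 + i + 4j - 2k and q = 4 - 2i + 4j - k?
Yes: pq = -8 + 4i + 29j + 2k ≠ -8 - 4i + 19j - 22k = qp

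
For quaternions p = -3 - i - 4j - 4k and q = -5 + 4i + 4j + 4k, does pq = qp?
No: pq = 51 - 7i - 4j + 20k ≠ 51 - 7i + 20j - 4k = qp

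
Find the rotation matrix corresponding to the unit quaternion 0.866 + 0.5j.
[[0.5, 0, 0.866], [0, 1, 0], [-0.866, 0, 0.5]]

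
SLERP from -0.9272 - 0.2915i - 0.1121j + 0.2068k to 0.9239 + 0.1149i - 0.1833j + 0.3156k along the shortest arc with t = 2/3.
-0.9684 - 0.1829i + 0.0873j - 0.1453k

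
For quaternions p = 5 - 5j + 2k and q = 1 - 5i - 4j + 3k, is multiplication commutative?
No: pq = -21 - 32i - 35j - 8k ≠ -21 - 18i - 15j + 42k = qp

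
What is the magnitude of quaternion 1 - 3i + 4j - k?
√27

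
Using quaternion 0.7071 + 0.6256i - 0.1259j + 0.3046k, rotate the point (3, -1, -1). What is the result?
(2.733, 1.749, 0.684)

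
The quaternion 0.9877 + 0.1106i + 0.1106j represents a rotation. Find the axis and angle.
axis = (√2/2, √2/2, 0), θ = 18°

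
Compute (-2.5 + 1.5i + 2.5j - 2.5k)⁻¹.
-0.119 - 0.0714i - 0.119j + 0.119k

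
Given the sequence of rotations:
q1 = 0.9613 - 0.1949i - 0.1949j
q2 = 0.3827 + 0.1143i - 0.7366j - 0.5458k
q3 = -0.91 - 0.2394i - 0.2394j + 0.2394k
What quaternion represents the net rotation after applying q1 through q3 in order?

q2 · q1 = 0.2466 - 0.0711i - 0.6763j - 0.6905k
q3 · q2 · q1 = -0.238 + 0.3329i + 0.3741j + 0.8323k
-0.238 + 0.3329i + 0.3741j + 0.8323k


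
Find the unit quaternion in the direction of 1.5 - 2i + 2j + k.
0.4472 - 0.5963i + 0.5963j + 0.2981k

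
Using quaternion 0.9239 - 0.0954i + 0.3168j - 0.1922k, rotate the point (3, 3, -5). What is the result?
(-0.05, 1.204, -6.446)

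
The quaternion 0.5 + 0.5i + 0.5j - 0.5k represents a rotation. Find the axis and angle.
axis = (√3/3, √3/3, -√3/3), θ = 2π/3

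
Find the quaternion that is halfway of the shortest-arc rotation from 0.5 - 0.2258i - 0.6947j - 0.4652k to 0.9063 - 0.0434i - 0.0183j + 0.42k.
0.8788 - 0.1682i - 0.4456j - 0.0282k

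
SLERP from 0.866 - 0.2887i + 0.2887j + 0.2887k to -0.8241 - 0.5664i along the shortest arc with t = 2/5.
0.9595 + 0.068i + 0.1932j + 0.1932k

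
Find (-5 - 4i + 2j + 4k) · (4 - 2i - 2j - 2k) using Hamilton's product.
-16 - 2i + 2j + 38k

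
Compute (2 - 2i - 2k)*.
2 + 2i + 2k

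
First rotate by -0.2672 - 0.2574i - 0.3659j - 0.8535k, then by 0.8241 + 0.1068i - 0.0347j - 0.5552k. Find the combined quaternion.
-0.6793 - 0.4142i - 0.0582j - 0.603k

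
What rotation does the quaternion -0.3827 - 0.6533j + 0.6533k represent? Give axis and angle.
axis = (0, -√2/2, √2/2), θ = 5π/4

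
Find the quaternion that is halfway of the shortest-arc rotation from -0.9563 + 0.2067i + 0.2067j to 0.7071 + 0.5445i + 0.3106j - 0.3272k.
-0.9605 - 0.1951i - 0.06j + 0.1889k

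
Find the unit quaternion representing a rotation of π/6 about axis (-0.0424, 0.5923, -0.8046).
0.9659 - 0.011i + 0.1533j - 0.2082k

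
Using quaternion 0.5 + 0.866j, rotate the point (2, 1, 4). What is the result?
(2.464, 1, -3.732)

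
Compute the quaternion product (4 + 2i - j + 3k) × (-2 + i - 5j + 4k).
-27 + 11i - 23j + k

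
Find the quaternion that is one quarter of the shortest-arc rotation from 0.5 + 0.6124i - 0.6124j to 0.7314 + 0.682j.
0.1833 + 0.557i - 0.8101j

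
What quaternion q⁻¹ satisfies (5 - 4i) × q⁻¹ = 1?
0.122 + 0.0976i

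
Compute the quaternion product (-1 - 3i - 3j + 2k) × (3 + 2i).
3 - 11i - 5j + 12k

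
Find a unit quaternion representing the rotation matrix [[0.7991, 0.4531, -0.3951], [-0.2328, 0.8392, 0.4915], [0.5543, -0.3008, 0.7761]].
0.9239 - 0.2144i - 0.2569j - 0.1856k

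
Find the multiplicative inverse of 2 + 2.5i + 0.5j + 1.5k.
0.1569 - 0.1961i - 0.0392j - 0.1176k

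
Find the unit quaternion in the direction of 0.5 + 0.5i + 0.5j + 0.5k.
0.5 + 0.5i + 0.5j + 0.5k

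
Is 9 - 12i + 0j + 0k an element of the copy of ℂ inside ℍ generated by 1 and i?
Yes. The quaternion 9 - 12i has j- and k-coefficients y = z = 0, so it lies in the complex subalgebra spanned by 1 and i.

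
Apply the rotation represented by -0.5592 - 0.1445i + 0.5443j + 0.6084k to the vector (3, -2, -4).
(1.094, -4.952, -1.812)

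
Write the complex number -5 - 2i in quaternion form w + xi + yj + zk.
-5 - 2i + 0j + 0k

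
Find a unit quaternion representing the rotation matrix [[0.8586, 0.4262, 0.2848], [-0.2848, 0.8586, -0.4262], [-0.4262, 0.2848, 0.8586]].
0.9455 + 0.188i + 0.188j - 0.188k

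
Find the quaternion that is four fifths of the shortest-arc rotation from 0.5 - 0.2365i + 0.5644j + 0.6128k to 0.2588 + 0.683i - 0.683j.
-0.1008 - 0.6532i + 0.7348j + 0.1524k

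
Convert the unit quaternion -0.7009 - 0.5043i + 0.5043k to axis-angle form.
axis = (-√2/2, 0, √2/2), θ = 269°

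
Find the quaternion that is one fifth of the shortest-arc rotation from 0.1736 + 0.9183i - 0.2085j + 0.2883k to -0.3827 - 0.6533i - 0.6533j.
0.239 + 0.939i - 0.0232j + 0.2462k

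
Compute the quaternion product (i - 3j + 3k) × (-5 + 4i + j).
-1 - 8i + 27j - 2k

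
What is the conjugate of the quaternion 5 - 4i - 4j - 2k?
5 + 4i + 4j + 2k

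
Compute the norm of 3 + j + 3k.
√19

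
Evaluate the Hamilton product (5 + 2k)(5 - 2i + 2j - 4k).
33 - 14i + 6j - 10k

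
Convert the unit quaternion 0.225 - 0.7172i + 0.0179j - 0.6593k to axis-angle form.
axis = (-0.7361, 0.0184, -0.6767), θ = 154°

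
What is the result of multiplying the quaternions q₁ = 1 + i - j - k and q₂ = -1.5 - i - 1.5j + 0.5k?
-1.5 - 4.5i + 0.5j - 0.5k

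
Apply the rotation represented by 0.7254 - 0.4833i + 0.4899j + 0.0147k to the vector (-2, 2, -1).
(-2.725, 1.254, 0.024)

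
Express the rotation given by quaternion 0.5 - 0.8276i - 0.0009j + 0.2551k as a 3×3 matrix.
[[0.8698, -0.2536, -0.4231], [0.2566, -0.5, 0.8271], [-0.4213, -0.8281, -0.3698]]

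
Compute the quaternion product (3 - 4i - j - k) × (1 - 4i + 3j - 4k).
-14 - 9i - 4j - 29k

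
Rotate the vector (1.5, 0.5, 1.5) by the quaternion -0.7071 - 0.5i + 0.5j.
(-0.561, -1.561, 1.414)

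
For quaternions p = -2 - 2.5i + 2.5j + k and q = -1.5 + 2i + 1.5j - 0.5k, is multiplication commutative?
No: pq = 4.75 - 3i - 6j - 9.25k ≠ 4.75 + 2.5i - 7.5j + 8.25k = qp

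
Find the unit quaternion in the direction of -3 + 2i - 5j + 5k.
-0.378 + 0.252i - 0.6299j + 0.6299k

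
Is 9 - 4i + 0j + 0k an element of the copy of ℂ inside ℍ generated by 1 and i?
Yes. The quaternion 9 - 4i has j- and k-coefficients y = z = 0, so it lies in the complex subalgebra spanned by 1 and i.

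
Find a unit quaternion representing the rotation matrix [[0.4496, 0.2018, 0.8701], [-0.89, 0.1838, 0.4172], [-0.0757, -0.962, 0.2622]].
0.6884 - 0.5009i + 0.3435j - 0.3965k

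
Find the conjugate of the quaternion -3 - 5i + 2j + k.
-3 + 5i - 2j - k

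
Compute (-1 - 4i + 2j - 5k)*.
-1 + 4i - 2j + 5k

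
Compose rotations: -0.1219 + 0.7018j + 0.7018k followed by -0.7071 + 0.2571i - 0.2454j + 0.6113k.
-0.1706 - 0.6326i - 0.6468j - 0.3903k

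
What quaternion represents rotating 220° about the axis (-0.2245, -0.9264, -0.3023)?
-0.342 - 0.211i - 0.8705j - 0.2841k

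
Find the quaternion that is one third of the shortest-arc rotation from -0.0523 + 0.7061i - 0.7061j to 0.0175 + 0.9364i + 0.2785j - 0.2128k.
-0.0322 + 0.9041i - 0.4174j - 0.0853k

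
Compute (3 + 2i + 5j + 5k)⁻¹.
0.0476 - 0.0317i - 0.0794j - 0.0794k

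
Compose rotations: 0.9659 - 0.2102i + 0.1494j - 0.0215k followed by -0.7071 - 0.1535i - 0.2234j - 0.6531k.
-0.6959 + 0.1027i - 0.1874j - 0.6855k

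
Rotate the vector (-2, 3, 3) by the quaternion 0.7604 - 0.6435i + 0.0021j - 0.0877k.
(-1.229, 3.676, -2.641)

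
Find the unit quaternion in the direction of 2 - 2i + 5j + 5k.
0.2626 - 0.2626i + 0.6565j + 0.6565k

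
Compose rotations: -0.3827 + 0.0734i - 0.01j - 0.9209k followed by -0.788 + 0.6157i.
0.2564 - 0.2935i + 0.5749j + 0.7195k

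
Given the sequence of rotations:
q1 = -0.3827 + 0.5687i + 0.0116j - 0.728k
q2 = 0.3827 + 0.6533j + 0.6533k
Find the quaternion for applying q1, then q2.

q2 · q1 = 0.3216 - 0.2655i + 0.126j - 0.9002k
0.3216 - 0.2655i + 0.126j - 0.9002k


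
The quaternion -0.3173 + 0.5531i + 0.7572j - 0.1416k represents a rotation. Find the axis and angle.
axis = (0.5832, 0.7985, -0.1493), θ = 217°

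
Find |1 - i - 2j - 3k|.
√15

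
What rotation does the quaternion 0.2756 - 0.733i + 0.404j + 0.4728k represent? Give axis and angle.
axis = (-0.7625, 0.4203, 0.4918), θ = 148°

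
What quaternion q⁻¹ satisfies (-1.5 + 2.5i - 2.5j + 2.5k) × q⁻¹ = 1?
-0.0714 - 0.119i + 0.119j - 0.119k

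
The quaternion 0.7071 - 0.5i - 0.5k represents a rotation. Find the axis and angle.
axis = (-√2/2, 0, -√2/2), θ = π/2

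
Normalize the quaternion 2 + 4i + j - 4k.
0.3288 + 0.6576i + 0.1644j - 0.6576k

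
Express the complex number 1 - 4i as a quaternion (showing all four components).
1 - 4i + 0j + 0k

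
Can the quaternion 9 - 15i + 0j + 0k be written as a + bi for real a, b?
Yes. The quaternion 9 - 15i has j- and k-coefficients y = z = 0, so it lies in the complex subalgebra spanned by 1 and i.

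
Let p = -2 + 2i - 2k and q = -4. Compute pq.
8 - 8i + 8k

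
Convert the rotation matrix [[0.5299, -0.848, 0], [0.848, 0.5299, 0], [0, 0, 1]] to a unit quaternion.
0.8746 + 0.4848k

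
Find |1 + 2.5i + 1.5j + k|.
3.24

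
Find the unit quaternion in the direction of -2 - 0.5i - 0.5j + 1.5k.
-0.7698 - 0.1925i - 0.1925j + 0.5774k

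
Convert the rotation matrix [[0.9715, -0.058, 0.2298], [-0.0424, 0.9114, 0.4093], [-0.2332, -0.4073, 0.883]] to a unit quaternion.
0.9703 - 0.2104i + 0.1193j + 0.004k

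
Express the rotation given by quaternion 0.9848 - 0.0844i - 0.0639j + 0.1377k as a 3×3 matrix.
[[0.9539, -0.2604, -0.1491], [0.282, 0.9478, 0.1486], [0.1026, -0.1838, 0.9776]]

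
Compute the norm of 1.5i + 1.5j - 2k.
2.915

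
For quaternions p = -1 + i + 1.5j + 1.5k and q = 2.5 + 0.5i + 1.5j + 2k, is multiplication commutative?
No: pq = -8.25 + 2.75i + j + 2.5k ≠ -8.25 + 1.25i + 3.5j + k = qp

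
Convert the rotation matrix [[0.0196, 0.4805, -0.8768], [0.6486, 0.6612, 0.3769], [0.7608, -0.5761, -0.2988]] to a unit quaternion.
0.5878 - 0.4053i - 0.6965j + 0.0715k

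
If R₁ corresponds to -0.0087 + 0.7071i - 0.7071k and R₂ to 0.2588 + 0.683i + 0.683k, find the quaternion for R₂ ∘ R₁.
-0.0023 + 0.1771i + 0.9659j - 0.1889k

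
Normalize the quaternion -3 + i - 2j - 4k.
-0.5477 + 0.1826i - 0.3651j - 0.7303k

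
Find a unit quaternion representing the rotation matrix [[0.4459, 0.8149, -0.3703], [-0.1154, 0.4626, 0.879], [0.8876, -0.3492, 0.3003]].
0.7431 - 0.4132i - 0.4232j - 0.313k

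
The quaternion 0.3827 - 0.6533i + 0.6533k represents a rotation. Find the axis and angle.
axis = (-√2/2, 0, √2/2), θ = 3π/4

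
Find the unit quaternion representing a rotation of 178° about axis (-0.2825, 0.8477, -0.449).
0.0175 - 0.2825i + 0.8476j - 0.4489k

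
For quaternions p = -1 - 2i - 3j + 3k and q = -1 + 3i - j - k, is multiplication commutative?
No: pq = 7 + 5i + 11j + 9k ≠ 7 - 7i - 3j - 13k = qp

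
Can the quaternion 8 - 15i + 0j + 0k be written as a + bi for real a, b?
Yes. The quaternion 8 - 15i has j- and k-coefficients y = z = 0, so it lies in the complex subalgebra spanned by 1 and i.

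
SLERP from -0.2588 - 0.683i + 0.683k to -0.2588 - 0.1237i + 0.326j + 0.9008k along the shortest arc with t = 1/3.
-0.2735 - 0.5212i + 0.1169j + 0.7999k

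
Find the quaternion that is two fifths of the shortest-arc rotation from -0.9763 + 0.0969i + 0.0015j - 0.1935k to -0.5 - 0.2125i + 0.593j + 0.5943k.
-0.9413 - 0.0369i + 0.2959j + 0.1582k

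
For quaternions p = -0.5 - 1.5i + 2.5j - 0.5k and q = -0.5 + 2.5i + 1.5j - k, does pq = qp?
No: pq = -0.25 - 2.25i - 4.75j - 7.75k ≠ -0.25 + 1.25i + 0.75j + 9.25k = qp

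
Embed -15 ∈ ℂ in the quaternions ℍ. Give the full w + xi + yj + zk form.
-15 + 0i + 0j + 0k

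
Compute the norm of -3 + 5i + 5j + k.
√60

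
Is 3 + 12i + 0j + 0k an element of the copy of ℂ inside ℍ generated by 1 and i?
Yes. The quaternion 3 + 12i has j- and k-coefficients y = z = 0, so it lies in the complex subalgebra spanned by 1 and i.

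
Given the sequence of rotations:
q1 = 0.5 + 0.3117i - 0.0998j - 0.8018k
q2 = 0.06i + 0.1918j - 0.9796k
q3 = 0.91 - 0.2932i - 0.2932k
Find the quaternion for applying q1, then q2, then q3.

q2 · q1 = -0.785 - 0.2215i - 0.1613j - 0.5556k
q3 · q2 · q1 = -0.9422 - 0.0187i - 0.2447j - 0.2281k
-0.9422 - 0.0187i - 0.2447j - 0.2281k


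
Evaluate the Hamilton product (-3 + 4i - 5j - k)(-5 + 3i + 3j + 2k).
20 - 36i + 5j + 26k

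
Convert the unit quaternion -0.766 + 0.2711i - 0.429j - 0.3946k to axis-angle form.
axis = (0.4217, -0.6673, -0.6138), θ = 280°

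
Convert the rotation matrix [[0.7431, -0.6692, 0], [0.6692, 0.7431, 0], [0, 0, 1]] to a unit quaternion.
0.9336 + 0.3584k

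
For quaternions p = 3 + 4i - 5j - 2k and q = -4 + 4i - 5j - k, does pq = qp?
No: pq = -55 - 9i + j + 5k ≠ -55 + i + 9j + 5k = qp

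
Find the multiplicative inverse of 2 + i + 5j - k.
0.0645 - 0.0323i - 0.1613j + 0.0323k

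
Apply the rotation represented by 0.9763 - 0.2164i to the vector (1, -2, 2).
(1, -0.968, 2.658)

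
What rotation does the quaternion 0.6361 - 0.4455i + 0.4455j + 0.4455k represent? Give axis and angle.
axis = (-√3/3, √3/3, √3/3), θ = 101°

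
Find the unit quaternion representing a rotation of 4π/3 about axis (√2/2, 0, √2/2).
-0.5 + 0.6124i + 0.6124k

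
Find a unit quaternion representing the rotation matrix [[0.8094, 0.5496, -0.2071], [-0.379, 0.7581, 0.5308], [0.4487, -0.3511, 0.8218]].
0.9205 - 0.2395i - 0.1781j - 0.2522k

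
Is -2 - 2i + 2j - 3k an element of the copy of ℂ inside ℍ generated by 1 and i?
No. The quaternion -2 - 2i + 2j - 3k has j-coefficient y = 2 and k-coefficient z = -3, not both zero, so it does not lie in the complex subalgebra spanned by 1 and i.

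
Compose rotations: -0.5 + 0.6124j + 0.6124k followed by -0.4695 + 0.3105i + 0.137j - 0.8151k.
0.65 + 0.4278i - 0.5462j + 0.3102k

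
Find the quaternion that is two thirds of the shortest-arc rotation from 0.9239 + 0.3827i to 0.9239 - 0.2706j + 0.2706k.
0.9557 + 0.1334i - 0.1856j + 0.1856k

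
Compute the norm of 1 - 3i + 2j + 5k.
√39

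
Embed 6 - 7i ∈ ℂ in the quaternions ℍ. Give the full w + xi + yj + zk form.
6 - 7i + 0j + 0k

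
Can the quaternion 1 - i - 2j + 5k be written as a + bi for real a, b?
No. The quaternion 1 - i - 2j + 5k has j-coefficient y = -2 and k-coefficient z = 5, not both zero, so it does not lie in the complex subalgebra spanned by 1 and i.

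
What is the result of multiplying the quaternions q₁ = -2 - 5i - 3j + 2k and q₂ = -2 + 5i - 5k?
39 + 15i - 9j + 21k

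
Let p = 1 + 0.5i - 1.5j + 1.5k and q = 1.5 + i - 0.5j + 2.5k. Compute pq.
-3.5 - 1.25i - 2.5j + 6k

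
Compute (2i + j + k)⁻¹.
-0.3333i - 0.1667j - 0.1667k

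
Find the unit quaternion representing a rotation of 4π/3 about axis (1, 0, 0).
-0.5 + 0.866i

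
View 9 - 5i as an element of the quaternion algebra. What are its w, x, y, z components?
9 - 5i + 0j + 0k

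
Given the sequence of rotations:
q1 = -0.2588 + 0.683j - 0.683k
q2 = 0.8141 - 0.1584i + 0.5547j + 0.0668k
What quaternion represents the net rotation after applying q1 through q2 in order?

q2 · q1 = -0.5439 - 0.3835i + 0.3043j - 0.6815k
-0.5439 - 0.3835i + 0.3043j - 0.6815k


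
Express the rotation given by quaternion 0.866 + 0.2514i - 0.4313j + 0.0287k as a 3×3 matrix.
[[0.6263, -0.2666, -0.7326], [-0.1671, 0.8719, -0.4602], [0.7614, 0.4107, 0.5016]]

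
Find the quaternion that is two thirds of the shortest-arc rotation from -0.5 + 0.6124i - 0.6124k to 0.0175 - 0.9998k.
-0.1772 + 0.2326i - 0.9563k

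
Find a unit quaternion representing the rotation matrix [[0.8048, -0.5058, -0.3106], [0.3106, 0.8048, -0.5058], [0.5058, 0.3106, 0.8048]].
0.9239 + 0.2209i - 0.2209j + 0.2209k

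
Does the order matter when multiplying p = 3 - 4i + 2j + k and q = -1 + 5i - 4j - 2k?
Yes: pq = 27 + 19i - 17j - k ≠ 27 + 19i - 11j - 13k = qp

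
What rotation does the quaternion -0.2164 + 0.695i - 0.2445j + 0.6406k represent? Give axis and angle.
axis = (0.7119, -0.2504, 0.6561), θ = 205°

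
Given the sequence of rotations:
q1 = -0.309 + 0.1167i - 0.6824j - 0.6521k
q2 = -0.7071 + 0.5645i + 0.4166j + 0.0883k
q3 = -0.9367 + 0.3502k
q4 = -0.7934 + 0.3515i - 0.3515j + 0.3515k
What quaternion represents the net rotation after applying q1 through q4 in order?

q2 · q1 = 0.4945 - 0.4684i + 0.7322j
q3 · q2 · q1 = -0.4632 + 0.1823i - 0.8499j + 0.1732k
q4 · q3 · q2 · q1 = -0.0562 - 0.0696i + 0.8403j - 0.5349k
-0.0562 - 0.0696i + 0.8403j - 0.5349k


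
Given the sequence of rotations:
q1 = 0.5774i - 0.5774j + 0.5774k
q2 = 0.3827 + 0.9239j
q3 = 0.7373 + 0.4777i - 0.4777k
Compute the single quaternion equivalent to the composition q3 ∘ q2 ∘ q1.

q2 · q1 = 0.5335 + 0.7544i - 0.221j - 0.3125k
q3 · q2 · q1 = -0.1163 + 0.7055i - 0.374j - 0.5908k
-0.1163 + 0.7055i - 0.374j - 0.5908k


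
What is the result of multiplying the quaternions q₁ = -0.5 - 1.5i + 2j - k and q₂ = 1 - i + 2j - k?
-7 - i + 0.5j - 1.5k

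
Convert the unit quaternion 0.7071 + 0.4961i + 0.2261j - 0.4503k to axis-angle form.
axis = (0.7016, 0.3198, -0.6368), θ = π/2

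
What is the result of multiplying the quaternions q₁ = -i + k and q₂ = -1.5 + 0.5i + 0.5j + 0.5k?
i + j - 2k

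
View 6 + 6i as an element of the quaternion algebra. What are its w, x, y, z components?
6 + 6i + 0j + 0k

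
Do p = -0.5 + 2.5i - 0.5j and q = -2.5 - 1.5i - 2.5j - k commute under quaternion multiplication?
No: pq = 3.75 - 5i + 5j - 6.5k ≠ 3.75 - 6i + 7.5k = qp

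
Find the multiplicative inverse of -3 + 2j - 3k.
-0.1364 - 0.0909j + 0.1364k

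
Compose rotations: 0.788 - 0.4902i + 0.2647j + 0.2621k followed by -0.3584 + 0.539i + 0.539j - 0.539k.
-0.0196 + 0.8844i + 0.4528j - 0.1118k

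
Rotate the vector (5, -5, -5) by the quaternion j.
(-5, -5, 5)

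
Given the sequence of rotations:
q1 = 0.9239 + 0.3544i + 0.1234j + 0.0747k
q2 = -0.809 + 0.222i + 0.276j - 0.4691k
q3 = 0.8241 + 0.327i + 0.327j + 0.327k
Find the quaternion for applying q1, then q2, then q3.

q2 · q1 = -0.8251 - 0.0031i - 0.0277j - 0.5643k
q3 · q2 · q1 = -0.4854 - 0.4478i - 0.1091j - 0.7429k
-0.4854 - 0.4478i - 0.1091j - 0.7429k


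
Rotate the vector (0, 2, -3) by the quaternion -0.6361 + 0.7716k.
(1.963, -0.381, -3)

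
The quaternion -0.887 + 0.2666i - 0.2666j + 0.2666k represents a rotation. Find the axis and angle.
axis = (√3/3, -√3/3, √3/3), θ = 305°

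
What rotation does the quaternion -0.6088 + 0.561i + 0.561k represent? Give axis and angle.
axis = (√2/2, 0, √2/2), θ = 255°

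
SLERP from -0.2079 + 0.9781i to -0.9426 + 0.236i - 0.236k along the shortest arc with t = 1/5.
-0.4142 + 0.9083i - 0.0585k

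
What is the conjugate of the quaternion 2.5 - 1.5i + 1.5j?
2.5 + 1.5i - 1.5j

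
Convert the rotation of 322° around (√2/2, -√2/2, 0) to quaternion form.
-0.9455 + 0.2302i - 0.2302j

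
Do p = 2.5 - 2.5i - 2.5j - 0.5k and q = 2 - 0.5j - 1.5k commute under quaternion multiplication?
No: pq = 3 - 1.5i - 10j - 3.5k ≠ 3 - 8.5i - 2.5j - 6k = qp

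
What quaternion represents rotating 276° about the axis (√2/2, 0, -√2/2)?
-0.7431 + 0.4731i - 0.4731k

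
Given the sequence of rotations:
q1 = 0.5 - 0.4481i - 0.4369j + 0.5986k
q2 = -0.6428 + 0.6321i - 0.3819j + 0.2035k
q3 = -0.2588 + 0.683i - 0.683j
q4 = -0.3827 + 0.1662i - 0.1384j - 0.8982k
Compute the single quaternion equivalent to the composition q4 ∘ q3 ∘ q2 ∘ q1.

q2 · q1 = -0.3268 + 0.4644i - 0.3797j - 0.7303k
q3 · q2 · q1 = -0.4919 + 0.1554i + 0.8203j + 0.2469k
q4 · q3 · q2 · q1 = 0.4977 + 0.5614i - 0.4265j + 0.5052k
0.4977 + 0.5614i - 0.4265j + 0.5052k


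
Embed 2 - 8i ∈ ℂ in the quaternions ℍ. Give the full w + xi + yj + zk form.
2 - 8i + 0j + 0k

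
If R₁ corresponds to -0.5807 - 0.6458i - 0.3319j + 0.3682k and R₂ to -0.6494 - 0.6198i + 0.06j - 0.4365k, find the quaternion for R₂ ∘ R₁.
0.1575 + 0.6565i + 0.6908j + 0.2588k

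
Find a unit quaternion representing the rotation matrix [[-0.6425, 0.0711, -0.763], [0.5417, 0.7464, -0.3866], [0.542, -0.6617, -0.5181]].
-0.3827 + 0.1797i + 0.8525j - 0.3074k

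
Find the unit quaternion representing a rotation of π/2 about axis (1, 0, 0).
0.7071 + 0.7071i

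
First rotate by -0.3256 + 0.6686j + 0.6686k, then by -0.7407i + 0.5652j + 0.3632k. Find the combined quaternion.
-0.6207 + 0.3762i + 0.3112j - 0.6135k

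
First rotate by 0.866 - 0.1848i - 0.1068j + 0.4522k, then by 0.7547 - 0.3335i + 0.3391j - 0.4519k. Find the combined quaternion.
0.8325 - 0.3232i + 0.4474j + 0.0482k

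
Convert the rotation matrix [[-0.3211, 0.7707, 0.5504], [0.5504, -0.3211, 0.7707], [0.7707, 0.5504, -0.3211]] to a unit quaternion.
-0.0958 + 0.5747i + 0.5747j + 0.5747k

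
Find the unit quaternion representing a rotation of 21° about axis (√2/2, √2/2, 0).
0.9833 + 0.1289i + 0.1289j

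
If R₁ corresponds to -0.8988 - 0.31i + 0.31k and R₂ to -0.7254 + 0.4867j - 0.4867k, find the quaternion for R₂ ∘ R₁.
0.8029 + 0.3758i - 0.2866j + 0.3634k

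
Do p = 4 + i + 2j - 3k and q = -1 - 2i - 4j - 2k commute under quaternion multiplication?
No: pq = -25i - 10j - 5k ≠ 7i - 26j - 5k = qp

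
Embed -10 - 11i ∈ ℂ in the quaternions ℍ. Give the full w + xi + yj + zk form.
-10 - 11i + 0j + 0k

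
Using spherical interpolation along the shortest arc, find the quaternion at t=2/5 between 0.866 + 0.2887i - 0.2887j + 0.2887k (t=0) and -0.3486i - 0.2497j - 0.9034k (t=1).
0.6274 + 0.3872i - 0.0816j + 0.6706k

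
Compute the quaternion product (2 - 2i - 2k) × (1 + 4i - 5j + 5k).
20 - 4i - 8j + 18k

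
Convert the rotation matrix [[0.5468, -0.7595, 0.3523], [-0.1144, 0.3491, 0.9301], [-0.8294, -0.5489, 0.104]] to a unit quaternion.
0.7071 - 0.5229i + 0.4178j + 0.2281k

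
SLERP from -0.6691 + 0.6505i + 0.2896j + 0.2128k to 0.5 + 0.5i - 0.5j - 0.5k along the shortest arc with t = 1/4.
-0.742 + 0.3935i + 0.4154j + 0.3494k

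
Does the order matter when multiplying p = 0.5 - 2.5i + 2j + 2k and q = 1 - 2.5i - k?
Yes: pq = -3.75 - 5.75i - 5.5j + 6.5k ≠ -3.75 - 1.75i + 9.5j - 3.5k = qp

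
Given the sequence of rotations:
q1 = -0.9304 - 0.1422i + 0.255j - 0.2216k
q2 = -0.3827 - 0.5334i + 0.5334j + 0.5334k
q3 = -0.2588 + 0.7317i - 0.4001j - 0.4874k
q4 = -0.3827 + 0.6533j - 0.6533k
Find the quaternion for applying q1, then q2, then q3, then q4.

q2 · q1 = 0.2624 + 0.2965i - 0.7879j - 0.4716k
q3 · q2 · q1 = -0.83 - 0.0801i + 0.2995j - 0.4637k
q4 · q3 · q2 · q1 = -0.181 - 0.0766i - 0.6045j + 0.772k
-0.181 - 0.0766i - 0.6045j + 0.772k


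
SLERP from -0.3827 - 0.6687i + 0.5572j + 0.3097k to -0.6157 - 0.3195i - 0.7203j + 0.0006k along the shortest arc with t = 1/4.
-0.5775 - 0.7277i + 0.2394j + 0.2822k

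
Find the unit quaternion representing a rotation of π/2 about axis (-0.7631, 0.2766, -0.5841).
0.7071 - 0.5396i + 0.1956j - 0.413k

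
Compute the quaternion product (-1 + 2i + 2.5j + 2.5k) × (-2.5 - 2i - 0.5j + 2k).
2.75 + 3.25i - 14.75j - 4.25k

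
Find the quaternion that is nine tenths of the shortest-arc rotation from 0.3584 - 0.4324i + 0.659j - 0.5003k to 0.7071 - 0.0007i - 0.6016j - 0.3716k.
0.7488 - 0.0665i - 0.4903j - 0.441k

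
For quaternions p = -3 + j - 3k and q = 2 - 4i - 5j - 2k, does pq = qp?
No: pq = -7 - 5i + 29j + 4k ≠ -7 + 29i + 5j - 4k = qp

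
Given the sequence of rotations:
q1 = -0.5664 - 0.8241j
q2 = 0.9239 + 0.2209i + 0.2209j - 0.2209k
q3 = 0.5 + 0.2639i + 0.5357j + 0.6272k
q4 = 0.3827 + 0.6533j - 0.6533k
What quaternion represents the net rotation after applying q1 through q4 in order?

q2 · q1 = -0.3413 - 0.3072i - 0.8865j - 0.0569k
q3 · q2 · q1 = 0.421 + 0.2819i - 0.8037j - 0.3119k
q4 · q3 · q2 · q1 = 0.4824 - 0.6209i - 0.2167j - 0.5786k
0.4824 - 0.6209i - 0.2167j - 0.5786k


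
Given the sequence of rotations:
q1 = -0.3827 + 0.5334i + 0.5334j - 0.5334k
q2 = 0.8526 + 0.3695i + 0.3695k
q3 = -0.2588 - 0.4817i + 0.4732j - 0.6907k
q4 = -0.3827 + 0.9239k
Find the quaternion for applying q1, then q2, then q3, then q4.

q2 · q1 = -0.3263 + 0.1163i + 0.849j - 0.3991k
q3 · q2 · q1 = -0.5369 + 0.5246i - 0.6467j - 0.1353k
q4 · q3 · q2 · q1 = 0.3305 + 0.3967i + 0.7322j - 0.4443k
0.3305 + 0.3967i + 0.7322j - 0.4443k


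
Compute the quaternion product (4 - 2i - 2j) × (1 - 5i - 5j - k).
-16 - 20i - 24j - 4k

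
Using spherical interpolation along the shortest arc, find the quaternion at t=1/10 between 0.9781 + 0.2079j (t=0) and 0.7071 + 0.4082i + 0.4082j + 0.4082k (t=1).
0.9702 + 0.0441i + 0.2341j + 0.0441k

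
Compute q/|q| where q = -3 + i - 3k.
-0.6882 + 0.2294i - 0.6882k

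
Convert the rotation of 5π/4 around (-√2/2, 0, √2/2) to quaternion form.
-0.3827 - 0.6533i + 0.6533k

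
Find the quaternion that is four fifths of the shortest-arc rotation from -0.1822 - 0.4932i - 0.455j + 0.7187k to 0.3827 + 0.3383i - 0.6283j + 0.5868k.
0.2857 + 0.1718i - 0.6523j + 0.6807k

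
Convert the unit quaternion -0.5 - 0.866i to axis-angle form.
axis = (-1, 0, 0), θ = 4π/3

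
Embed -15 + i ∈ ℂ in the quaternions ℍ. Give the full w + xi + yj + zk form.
-15 + i + 0j + 0k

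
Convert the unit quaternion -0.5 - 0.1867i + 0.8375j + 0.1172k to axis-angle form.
axis = (-0.2156, 0.9671, 0.1353), θ = 4π/3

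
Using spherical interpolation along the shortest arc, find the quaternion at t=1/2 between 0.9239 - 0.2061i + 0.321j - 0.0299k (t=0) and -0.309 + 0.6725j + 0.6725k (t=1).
0.8351 - 0.1396i - 0.2381j - 0.4758k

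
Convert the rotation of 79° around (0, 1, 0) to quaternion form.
0.7716 + 0.6361j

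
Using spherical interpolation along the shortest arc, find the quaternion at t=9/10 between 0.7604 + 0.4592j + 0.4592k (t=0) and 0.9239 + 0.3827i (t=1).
0.9334 + 0.3516i + 0.051j + 0.051k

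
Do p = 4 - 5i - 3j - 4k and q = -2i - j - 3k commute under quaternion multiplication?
No: pq = -25 - 3i - 11j - 13k ≠ -25 - 13i + 3j - 11k = qp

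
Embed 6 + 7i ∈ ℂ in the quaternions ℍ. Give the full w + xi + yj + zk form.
6 + 7i + 0j + 0k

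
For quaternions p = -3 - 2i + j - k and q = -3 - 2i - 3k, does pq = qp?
No: pq = 2 + 9i - 7j + 14k ≠ 2 + 15i + j + 10k = qp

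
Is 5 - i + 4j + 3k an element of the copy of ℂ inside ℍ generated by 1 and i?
No. The quaternion 5 - i + 4j + 3k has j-coefficient y = 4 and k-coefficient z = 3, not both zero, so it does not lie in the complex subalgebra spanned by 1 and i.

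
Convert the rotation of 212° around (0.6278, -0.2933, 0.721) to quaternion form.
-0.2756 + 0.6035i - 0.2819j + 0.6931k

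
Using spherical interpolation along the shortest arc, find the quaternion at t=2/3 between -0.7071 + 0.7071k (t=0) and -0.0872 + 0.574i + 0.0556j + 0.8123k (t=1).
-0.328 + 0.4124i + 0.0399j + 0.849k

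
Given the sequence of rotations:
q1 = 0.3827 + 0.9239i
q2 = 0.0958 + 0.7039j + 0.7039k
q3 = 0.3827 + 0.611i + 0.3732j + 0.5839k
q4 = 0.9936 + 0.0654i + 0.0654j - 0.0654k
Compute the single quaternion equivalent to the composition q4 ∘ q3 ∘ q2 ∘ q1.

q2 · q1 = 0.0367 + 0.0885i + 0.9197j - 0.381k
q3 · q2 · q1 = -0.1608 - 0.6229i + 0.6501j + 0.4045k
q4 · q3 · q2 · q1 = -0.1351 - 0.5605i + 0.6497j + 0.4957k
-0.1351 - 0.5605i + 0.6497j + 0.4957k


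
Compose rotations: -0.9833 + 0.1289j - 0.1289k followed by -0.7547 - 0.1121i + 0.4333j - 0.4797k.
0.6244 + 0.1162i - 0.5378j + 0.5545k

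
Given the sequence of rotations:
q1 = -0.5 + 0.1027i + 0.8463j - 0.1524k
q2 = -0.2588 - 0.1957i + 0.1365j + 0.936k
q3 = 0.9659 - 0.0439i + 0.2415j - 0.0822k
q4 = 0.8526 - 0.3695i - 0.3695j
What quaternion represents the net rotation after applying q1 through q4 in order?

q2 · q1 = 0.1766 - 0.7417i - 0.221j - 0.6082k
q3 · q2 · q1 = 0.1414 - 0.8892i - 0.1365j - 0.4132k
q4 · q3 · q2 · q1 = -0.2584 - 0.6577i - 0.3213j - 0.6304k
-0.2584 - 0.6577i - 0.3213j - 0.6304k


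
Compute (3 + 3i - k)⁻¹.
0.1579 - 0.1579i + 0.0526k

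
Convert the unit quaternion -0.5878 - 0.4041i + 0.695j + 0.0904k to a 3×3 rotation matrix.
[[0.0176, -0.4554, -0.8901], [-0.668, 0.6571, -0.3494], [0.744, 0.6007, -0.2926]]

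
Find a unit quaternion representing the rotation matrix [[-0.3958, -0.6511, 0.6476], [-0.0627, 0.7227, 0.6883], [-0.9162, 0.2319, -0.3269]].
0.5 - 0.2282i + 0.7819j + 0.2942k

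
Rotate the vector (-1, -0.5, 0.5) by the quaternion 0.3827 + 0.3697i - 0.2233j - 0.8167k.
(-0.184, 1.135, 0.423)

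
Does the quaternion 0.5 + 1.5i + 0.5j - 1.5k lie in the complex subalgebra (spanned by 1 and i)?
No. The quaternion 0.5 + 1.5i + 0.5j - 1.5k has j-coefficient y = 0.5 and k-coefficient z = -1.5, not both zero, so it does not lie in the complex subalgebra spanned by 1 and i.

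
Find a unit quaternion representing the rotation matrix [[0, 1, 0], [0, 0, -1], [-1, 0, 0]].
-0.5 - 0.5i - 0.5j + 0.5k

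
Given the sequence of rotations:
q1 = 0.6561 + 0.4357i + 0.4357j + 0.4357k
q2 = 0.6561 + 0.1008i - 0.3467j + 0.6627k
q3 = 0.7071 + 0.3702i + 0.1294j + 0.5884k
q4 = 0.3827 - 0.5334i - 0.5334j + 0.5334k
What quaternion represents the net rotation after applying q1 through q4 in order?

q2 · q1 = 0.2489 - 0.0878i + 0.3032j + 0.9156k
q3 · q2 · q1 = -0.3695 - 0.0299i - 0.144j + 0.9175k
q4 · q3 · q2 · q1 = -0.7236 - 0.2269i + 0.6154j + 0.2149k
-0.7236 - 0.2269i + 0.6154j + 0.2149k


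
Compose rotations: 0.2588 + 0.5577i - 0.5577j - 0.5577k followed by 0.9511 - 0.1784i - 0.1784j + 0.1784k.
0.3456 + 0.6832i - 0.5766j - 0.2853k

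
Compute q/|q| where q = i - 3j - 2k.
0.2673i - 0.8018j - 0.5345k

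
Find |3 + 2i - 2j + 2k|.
√21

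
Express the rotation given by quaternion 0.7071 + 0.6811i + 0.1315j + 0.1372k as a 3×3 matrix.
[[0.9278, -0.0149, 0.3729], [0.3732, 0.0346, -0.9271], [0.0009, 0.9993, 0.0376]]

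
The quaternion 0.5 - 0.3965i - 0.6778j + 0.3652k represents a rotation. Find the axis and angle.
axis = (-0.4578, -0.7827, 0.4217), θ = 2π/3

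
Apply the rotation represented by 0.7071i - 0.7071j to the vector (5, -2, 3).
(2, -5, -3)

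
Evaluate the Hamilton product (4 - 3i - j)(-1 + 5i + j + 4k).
12 + 19i + 17j + 18k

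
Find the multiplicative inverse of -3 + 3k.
-0.1667 - 0.1667k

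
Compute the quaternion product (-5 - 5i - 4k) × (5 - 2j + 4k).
-9 - 33i + 30j - 30k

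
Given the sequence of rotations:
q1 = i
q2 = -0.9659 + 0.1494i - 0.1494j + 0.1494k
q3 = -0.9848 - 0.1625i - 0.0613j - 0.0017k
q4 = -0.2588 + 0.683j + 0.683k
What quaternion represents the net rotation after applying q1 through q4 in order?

q2 · q1 = -0.1494 - 0.9659i + 0.1494j + 0.1494k
q3 · q2 · q1 = -0.0004 + 0.9666i - 0.1121j - 0.2304k
q4 · q3 · q2 · q1 = 0.234 - 0.331i + 0.6889j - 0.6008k
0.234 - 0.331i + 0.6889j - 0.6008k


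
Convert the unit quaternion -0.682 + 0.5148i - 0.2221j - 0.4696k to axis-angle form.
axis = (0.7039, -0.3037, -0.6421), θ = 266°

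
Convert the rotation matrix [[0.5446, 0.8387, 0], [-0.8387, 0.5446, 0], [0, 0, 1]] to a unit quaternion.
0.8788 - 0.4772k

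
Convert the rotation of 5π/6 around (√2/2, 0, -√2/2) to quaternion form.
0.2588 + 0.683i - 0.683k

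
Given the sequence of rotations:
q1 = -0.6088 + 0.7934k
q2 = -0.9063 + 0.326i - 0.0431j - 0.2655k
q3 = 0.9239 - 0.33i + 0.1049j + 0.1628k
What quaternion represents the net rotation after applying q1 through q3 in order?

q2 · q1 = 0.7624 - 0.2327i - 0.2324j - 0.5574k
q3 · q2 · q1 = 0.7427 - 0.4872i - 0.3566j - 0.2898k
0.7427 - 0.4872i - 0.3566j - 0.2898k


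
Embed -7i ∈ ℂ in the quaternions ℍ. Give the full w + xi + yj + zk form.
0 - 7i + 0j + 0k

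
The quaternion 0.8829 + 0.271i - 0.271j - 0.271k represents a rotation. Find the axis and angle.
axis = (√3/3, -√3/3, -√3/3), θ = 56°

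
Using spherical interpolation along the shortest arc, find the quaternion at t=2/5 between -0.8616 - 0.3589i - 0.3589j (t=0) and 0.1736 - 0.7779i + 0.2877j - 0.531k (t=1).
-0.5886 - 0.7378i - 0.1204j - 0.3077k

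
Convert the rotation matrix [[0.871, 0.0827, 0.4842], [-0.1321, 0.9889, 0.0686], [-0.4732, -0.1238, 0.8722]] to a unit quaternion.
0.9659 - 0.0498i + 0.2478j - 0.0556k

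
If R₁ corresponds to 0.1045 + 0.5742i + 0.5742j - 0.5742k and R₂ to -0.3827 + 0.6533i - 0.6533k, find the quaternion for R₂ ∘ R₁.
-0.7902 + 0.2236i - 0.2197j + 0.5266k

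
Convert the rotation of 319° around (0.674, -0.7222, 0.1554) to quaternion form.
-0.9367 + 0.236i - 0.2529j + 0.0544k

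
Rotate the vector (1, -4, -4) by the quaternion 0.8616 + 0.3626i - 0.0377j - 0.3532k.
(-0.293, -0.193, -5.734)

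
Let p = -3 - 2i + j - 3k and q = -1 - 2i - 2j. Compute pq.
1 + 2i + 11j + 9k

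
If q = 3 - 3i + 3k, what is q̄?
3 + 3i - 3k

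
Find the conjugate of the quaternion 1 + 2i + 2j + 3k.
1 - 2i - 2j - 3k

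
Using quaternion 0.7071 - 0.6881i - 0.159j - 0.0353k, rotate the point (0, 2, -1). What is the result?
(0.714, -0.883, -1.926)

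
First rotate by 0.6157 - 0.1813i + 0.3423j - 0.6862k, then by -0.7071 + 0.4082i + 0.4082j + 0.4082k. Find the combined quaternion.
-0.221 - 0.0403i + 0.2154j + 0.9503k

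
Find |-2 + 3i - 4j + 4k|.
√45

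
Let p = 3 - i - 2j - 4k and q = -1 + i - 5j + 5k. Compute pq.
8 - 26i - 12j + 26k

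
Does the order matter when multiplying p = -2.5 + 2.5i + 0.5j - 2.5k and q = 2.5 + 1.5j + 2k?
Yes: pq = -2 + 11i - 7.5j - 7.5k ≠ -2 + 1.5i + 2.5j - 15k = qp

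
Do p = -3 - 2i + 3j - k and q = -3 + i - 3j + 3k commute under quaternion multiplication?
No: pq = 23 + 9i + 5j - 3k ≠ 23 - 3i - 5j - 9k = qp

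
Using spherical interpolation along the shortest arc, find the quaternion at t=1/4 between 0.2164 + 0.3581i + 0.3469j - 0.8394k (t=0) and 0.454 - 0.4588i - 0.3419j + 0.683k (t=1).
0.0456 + 0.4032i + 0.3628j - 0.8389k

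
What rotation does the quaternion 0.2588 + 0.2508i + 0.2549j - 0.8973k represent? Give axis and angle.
axis = (0.2596, 0.2639, -0.9289), θ = 5π/6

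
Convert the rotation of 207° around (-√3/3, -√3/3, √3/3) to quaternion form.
-0.2334 - 0.5614i - 0.5614j + 0.5614k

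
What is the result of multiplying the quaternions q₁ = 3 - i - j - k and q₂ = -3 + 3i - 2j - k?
-9 + 11i - 7j + 5k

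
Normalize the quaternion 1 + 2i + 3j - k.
0.2582 + 0.5164i + 0.7746j - 0.2582k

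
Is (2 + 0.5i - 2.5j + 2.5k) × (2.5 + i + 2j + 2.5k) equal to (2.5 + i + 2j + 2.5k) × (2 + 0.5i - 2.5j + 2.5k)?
No: pq = 3.25 - 8i - j + 14.75k ≠ 3.25 + 14.5i - 3.5j + 7.75k = qp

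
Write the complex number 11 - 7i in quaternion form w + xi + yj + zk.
11 - 7i + 0j + 0k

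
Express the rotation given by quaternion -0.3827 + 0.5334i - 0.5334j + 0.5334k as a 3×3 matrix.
[[-0.1381, -0.1608, 0.9773], [-0.9773, -0.1381, -0.1608], [0.1608, -0.9773, -0.1381]]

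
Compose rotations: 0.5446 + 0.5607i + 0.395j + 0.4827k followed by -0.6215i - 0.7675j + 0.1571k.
0.5758 - 0.771i - 0.0299j + 0.2704k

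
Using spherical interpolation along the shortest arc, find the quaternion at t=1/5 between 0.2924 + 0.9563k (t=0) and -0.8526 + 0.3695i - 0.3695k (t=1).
0.4432 - 0.0851i + 0.8924k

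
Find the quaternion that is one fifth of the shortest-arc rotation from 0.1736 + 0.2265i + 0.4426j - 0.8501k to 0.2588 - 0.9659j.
0.0866 + 0.1983i + 0.6317j - 0.7444k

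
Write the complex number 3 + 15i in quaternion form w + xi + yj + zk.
3 + 15i + 0j + 0k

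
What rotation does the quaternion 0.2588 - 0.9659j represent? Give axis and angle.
axis = (0, -1, 0), θ = 5π/6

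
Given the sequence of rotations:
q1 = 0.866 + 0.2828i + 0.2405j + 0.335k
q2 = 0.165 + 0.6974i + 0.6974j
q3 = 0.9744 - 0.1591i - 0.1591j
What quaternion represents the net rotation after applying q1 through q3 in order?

q2 · q1 = -0.2221 + 0.8842i + 0.41j + 0.0258k
q3 · q2 · q1 = -0.0105 + 0.8928i + 0.4389j + 0.1006k
-0.0105 + 0.8928i + 0.4389j + 0.1006k


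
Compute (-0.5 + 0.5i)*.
-0.5 - 0.5i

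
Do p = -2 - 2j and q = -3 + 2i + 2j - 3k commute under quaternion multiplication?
No: pq = 10 + 2i + 2j + 10k ≠ 10 - 10i + 2j + 2k = qp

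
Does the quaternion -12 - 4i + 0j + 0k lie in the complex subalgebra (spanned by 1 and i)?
Yes. The quaternion -12 - 4i has j- and k-coefficients y = z = 0, so it lies in the complex subalgebra spanned by 1 and i.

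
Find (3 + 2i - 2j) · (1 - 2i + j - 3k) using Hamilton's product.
9 + 2i + 7j - 11k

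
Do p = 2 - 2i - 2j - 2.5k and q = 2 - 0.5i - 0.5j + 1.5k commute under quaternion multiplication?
No: pq = 5.75 - 9.25i - 0.75j - 2k ≠ 5.75 - 0.75i - 9.25j - 2k = qp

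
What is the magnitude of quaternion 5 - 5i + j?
√51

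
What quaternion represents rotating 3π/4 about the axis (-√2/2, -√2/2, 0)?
0.3827 - 0.6533i - 0.6533j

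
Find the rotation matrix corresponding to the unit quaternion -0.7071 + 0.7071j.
[[0, 0, -1], [0, 1, 0], [1, 0, 0]]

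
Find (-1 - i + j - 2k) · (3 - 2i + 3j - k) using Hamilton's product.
-10 + 4i + 3j - 6k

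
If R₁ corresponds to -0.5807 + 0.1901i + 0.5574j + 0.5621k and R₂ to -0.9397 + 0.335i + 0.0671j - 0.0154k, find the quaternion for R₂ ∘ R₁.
0.4533 - 0.3269i - 0.754j - 0.3453k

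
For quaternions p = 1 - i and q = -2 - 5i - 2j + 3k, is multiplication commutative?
No: pq = -7 - 3i + j + 5k ≠ -7 - 3i - 5j + k = qp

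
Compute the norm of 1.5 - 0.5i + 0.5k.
1.658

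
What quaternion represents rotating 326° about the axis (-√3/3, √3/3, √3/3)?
-0.9563 - 0.1688i + 0.1688j + 0.1688k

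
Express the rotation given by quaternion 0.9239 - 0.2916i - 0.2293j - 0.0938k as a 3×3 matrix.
[[0.8772, 0.3071, -0.369], [-0.0396, 0.8123, 0.5818], [0.4784, -0.4958, 0.7248]]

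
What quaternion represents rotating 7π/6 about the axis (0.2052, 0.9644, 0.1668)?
-0.2588 + 0.1982i + 0.9315j + 0.1611k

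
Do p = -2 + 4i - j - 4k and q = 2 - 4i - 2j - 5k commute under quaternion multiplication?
No: pq = -10 + 13i + 38j - 10k ≠ -10 + 19i - 34j + 14k = qp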